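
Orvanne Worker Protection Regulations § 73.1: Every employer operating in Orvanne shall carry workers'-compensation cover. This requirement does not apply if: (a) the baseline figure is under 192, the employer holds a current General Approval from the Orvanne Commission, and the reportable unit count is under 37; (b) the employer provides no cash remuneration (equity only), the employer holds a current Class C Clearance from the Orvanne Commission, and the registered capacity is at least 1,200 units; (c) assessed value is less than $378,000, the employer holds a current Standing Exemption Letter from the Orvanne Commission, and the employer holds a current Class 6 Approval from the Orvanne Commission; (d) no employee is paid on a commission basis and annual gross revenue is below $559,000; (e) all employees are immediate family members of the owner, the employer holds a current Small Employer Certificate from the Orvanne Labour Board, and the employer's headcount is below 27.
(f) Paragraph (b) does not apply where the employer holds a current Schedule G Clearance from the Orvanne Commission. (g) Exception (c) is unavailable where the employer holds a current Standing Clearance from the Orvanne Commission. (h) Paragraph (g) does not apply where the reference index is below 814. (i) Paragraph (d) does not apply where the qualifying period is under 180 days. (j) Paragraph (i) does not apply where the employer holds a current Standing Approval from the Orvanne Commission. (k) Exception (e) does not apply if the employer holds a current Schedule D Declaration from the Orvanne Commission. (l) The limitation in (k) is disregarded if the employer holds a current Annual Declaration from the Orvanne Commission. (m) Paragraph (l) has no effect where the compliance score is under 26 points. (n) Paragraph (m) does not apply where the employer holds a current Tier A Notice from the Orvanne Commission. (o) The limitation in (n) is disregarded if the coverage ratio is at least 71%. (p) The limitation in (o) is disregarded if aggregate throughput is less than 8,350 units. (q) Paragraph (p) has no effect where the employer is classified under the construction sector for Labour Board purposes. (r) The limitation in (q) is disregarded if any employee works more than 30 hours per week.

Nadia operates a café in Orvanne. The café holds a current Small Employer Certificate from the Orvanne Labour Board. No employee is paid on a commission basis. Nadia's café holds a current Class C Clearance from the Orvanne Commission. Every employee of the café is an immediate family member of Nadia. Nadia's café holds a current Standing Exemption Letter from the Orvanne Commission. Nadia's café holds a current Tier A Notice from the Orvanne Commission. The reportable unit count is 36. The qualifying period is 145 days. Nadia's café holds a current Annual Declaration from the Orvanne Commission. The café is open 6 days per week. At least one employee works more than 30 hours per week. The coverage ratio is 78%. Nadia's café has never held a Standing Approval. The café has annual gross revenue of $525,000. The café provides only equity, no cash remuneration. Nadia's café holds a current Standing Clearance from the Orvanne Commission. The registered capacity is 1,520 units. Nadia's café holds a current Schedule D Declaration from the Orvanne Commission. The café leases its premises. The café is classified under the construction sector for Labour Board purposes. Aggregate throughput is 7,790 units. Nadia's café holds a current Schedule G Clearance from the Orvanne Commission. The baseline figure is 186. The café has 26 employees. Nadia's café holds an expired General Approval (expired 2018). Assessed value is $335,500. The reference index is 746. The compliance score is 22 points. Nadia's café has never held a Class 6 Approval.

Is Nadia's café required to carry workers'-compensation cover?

No — exception (e) applies; Nadia's café is not required to carry workers'-compensation cover.

Exception (a) requires that the employer holds a current General Approval from the Orvanne Commission; but there is no General Approval in force, so (a) is unavailable.
All of (b)'s requirements are met (remuneration is equity-only; a current Class C Clearance is held; the registered capacity is 1,520 units, meeting the 1,200 units threshold). But applying paragraph (f): (f) operates — a current Schedule G Clearance is held. So (b) is unavailable.
Exception (c) requires that the employer holds a current Class 6 Approval from the Orvanne Commission; but no current Class 6 Approval is held, so (c) is unavailable.
All of (d)'s requirements are met (no employee is paid on commission; annual gross revenue is $525,000, below the $559,000 limit). However, paragraphs (i)–(j) must be considered: (i) is engaged — the qualifying period is 145 days, under the 180 days limit. (j), which would lift (i), is not triggered — the Standing Approval is not current. So (d) is unavailable.
Exception (e) is satisfied on its face — every employee is an immediate family member; a current Small Employer Certificate is held; the employer's headcount is 26, below the 27 limit. Applying paragraphs (k)–(r): (k) would limit (e) — a current Schedule D Declaration is held — but (l) sets (k) aside: (l) operates — a current Annual Declaration is held. (m) applies (the compliance score is 22 points, under the 26 points limit), but is set aside by (n): (n) operates against (m): a current Tier A Notice is held. (o) operates (the coverage ratio is 78%, meeting the 71% threshold), but is set aside by (p): (p) operates against (o): aggregate throughput is 7,790 units, less than the 8,350 units limit. (q) applies (the café is classified under the construction sector), but yields to (r): (r) operates — at least one employee exceeds 30 hours/week. Exception (e) stands.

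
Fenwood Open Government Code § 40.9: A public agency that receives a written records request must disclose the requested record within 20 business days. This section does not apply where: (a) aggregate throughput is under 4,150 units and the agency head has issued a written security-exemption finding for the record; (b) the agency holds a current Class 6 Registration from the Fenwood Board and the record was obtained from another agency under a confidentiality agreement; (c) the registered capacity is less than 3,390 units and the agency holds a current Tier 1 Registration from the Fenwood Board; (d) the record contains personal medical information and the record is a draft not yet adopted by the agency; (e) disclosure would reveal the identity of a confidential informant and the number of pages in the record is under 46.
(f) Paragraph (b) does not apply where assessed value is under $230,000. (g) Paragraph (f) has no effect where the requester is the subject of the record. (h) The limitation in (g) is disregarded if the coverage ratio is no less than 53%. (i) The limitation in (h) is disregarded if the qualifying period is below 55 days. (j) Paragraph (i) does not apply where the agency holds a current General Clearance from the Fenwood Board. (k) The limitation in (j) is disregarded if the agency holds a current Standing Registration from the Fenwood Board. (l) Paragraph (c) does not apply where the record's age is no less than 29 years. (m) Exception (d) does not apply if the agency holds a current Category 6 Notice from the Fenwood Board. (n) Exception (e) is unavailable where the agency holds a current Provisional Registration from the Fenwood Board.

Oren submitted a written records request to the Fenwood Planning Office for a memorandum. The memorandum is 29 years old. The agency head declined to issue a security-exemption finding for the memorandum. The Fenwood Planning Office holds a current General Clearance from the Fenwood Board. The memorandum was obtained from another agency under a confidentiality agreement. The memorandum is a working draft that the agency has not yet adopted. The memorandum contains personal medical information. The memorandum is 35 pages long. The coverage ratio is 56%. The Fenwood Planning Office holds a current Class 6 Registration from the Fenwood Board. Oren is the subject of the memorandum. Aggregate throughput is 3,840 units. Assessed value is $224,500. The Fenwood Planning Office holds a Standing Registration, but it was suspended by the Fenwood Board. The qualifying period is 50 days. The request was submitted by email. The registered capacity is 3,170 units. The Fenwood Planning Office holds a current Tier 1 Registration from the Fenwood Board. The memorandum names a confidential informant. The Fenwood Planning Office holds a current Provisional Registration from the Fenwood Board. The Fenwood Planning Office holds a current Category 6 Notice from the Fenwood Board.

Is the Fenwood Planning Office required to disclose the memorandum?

Exception (a) does not apply: the agency head declined to issue a security-exemption finding.
All of (b)'s requirements are met (a current Class 6 Registration is held; the memorandum was obtained under a confidentiality agreement). But applying paragraphs (f)–(k): (f) applies — assessed value is $224,500, under the $230,000 limit. (g) would limit (f) — Oren is the subject of the memorandum — but (h) sets (g) aside: (h) is engaged — the coverage ratio is 56%, meeting the 53% threshold. (i) is engaged (the qualifying period is 50 days, below the 55 days limit), but is overridden by (j): (j) is engaged — a current General Clearance is held. (k), which would lift (j), is not triggered — no current Standing Registration is held. So (b) is unavailable.
Exception (c)'s conditions are all satisfied: the registered capacity is 3,170 units, less than the 3,390 units limit; a current Tier 1 Registration is held. Turning to paragraph (l): (l) applies — the record's age is 29 years, meeting the 29 years threshold. Exception (c) does not apply.
All of (d)'s requirements are met (the memorandum contains personal medical information; the memorandum is an unadopted draft). But: (m) operates against (d): a current Category 6 Notice is held. Exception (d) does not apply.
Exception (e)'s conditions are all satisfied: the memorandum names a confidential informant; the number of pages in the record is 35, under the 46 limit. However, paragraph (n) must be considered: (n) is triggered — a current Provisional Registration is held. Exception (e) does not apply.
None of the exceptions is available; § 40.9 applies in full.

Yes — the Fenwood Planning Office must disclose the memorandum.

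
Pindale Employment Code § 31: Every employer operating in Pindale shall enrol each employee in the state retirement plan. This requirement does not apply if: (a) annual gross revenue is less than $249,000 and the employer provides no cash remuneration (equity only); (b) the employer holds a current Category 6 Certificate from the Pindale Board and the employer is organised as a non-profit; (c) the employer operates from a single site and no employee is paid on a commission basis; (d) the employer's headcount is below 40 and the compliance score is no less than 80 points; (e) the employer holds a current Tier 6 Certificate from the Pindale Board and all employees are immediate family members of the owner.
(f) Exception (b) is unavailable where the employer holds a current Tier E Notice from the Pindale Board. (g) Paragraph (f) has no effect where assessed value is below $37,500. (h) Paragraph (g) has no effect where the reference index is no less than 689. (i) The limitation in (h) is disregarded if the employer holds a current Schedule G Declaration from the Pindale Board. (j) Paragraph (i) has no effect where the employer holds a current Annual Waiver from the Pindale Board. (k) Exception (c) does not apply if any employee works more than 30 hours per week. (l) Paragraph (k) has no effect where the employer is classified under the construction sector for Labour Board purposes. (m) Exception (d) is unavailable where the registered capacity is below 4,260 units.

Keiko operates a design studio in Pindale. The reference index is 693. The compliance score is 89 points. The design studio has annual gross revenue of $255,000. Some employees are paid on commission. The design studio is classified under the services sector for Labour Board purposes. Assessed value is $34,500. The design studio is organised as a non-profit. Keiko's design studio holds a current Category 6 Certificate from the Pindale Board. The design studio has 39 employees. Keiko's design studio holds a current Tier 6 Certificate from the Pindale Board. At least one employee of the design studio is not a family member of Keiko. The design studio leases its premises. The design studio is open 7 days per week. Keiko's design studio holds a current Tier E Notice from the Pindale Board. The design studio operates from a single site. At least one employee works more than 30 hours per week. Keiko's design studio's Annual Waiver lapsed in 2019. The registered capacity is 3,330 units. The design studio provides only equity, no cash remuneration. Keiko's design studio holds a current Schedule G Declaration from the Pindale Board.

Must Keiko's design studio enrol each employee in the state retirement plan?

Exception (a) fails — annual gross revenue is $255,000, not less than $249,000.
All of (b)'s requirements are met (a current Category 6 Certificate is held; the employer is a non-profit). Applying paragraphs (f)–(j): (f) operates (a current Tier E Notice is held), but is overridden by (g): (g) operates against (f): assessed value is $34,500, below the $37,500 limit. (h) would limit (g) — the reference index is 693, meeting the 689 threshold — but (i) sets (h) aside: (i) is triggered — a current Schedule G Declaration is held. (j), which would lift (i), is inapplicable — the Annual Waiver is not current. So (b) applies.
Exception (c) fails — some employees are paid on commission.
Exception (d): the employer's headcount is 39, below the 40 limit; the compliance score is 89 points, meeting the 80 points threshold — every condition holds. Turning to paragraph (m): (m) operates against (d): the registered capacity is 3,330 units, below the 4,260 units limit. Exception (d) does not apply.
Exception (e) requires that all employees are immediate family members of the owner; but at least one employee is not a family member, so (e) is unavailable.

No — exception (b) applies; Keiko's design studio is not required to enrol each employee in the state retirement plan.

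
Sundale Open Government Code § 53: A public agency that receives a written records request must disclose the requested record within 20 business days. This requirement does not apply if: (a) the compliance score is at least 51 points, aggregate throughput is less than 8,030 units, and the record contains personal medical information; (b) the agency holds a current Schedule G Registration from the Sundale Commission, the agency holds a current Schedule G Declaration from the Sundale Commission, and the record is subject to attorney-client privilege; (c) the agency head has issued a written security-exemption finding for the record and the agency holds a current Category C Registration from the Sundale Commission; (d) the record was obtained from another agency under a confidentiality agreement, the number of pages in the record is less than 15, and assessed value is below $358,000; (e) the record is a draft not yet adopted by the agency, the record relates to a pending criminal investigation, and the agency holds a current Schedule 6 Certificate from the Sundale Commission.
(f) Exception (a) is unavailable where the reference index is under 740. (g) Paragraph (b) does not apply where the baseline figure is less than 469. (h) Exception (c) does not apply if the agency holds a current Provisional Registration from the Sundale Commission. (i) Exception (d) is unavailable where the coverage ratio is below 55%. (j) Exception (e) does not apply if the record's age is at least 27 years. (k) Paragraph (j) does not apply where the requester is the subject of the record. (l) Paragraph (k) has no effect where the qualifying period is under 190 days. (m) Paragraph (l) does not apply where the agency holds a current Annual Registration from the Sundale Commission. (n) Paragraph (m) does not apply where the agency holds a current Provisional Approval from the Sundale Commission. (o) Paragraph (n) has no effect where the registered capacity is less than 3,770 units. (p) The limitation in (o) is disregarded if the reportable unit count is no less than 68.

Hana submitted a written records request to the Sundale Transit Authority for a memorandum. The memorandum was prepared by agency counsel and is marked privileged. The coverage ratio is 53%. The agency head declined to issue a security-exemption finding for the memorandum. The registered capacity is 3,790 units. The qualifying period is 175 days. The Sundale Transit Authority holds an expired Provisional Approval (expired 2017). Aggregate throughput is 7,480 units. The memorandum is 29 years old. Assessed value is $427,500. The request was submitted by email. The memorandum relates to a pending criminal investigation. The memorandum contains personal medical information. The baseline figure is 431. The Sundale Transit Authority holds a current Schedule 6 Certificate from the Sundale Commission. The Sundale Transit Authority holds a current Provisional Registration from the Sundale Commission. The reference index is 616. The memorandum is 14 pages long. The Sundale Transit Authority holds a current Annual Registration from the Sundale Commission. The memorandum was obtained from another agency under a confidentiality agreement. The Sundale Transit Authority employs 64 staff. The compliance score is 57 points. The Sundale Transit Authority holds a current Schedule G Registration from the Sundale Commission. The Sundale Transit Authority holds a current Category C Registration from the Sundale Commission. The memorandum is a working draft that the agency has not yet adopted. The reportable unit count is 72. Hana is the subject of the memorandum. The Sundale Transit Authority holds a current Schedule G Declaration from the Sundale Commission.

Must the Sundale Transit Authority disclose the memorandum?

Exception (a): the compliance score is 57 points, meeting the 51 points threshold; aggregate throughput is 7,480 units, less than the 8,030 units limit; the memorandum contains personal medical information — every condition holds. But applying paragraph (f): (f) is engaged — the reference index is 616, under the 740 limit. Exception (a) does not apply.
Exception (b) is satisfied on its face — a current Schedule G Registration is held; a current Schedule G Declaration is held; the memorandum is privileged. But applying paragraph (g): (g) is engaged — the baseline figure is 431, less than the 469 limit. So (b) is unavailable.
Exception (c) does not apply: the agency head declined to issue a security-exemption finding.
Exception (d) requires that assessed value is below $358,000; but assessed value is $427,500, not below $358,000, so (d) is unavailable.
Exception (e) is satisfied on its face — the memorandum is an unadopted draft; the memorandum relates to a pending investigation; a current Schedule 6 Certificate is held. Applying paragraphs (j)–(p): (j) would limit (e) — the record's age is 29 years, meeting the 27 years threshold — but (k) sets (j) aside: (k) operates against (j): Hana is the subject of the memorandum. (l) would limit (k) — the qualifying period is 175 days, under the 190 days limit — but (m) sets (l) aside: (m) operates — a current Annual Registration is held. (n), which would lift (m), is not engaged — there is no Provisional Approval in force. So (e) applies.

No — exception (e) applies; the Sundale Transit Authority is not required to disclose the memorandum.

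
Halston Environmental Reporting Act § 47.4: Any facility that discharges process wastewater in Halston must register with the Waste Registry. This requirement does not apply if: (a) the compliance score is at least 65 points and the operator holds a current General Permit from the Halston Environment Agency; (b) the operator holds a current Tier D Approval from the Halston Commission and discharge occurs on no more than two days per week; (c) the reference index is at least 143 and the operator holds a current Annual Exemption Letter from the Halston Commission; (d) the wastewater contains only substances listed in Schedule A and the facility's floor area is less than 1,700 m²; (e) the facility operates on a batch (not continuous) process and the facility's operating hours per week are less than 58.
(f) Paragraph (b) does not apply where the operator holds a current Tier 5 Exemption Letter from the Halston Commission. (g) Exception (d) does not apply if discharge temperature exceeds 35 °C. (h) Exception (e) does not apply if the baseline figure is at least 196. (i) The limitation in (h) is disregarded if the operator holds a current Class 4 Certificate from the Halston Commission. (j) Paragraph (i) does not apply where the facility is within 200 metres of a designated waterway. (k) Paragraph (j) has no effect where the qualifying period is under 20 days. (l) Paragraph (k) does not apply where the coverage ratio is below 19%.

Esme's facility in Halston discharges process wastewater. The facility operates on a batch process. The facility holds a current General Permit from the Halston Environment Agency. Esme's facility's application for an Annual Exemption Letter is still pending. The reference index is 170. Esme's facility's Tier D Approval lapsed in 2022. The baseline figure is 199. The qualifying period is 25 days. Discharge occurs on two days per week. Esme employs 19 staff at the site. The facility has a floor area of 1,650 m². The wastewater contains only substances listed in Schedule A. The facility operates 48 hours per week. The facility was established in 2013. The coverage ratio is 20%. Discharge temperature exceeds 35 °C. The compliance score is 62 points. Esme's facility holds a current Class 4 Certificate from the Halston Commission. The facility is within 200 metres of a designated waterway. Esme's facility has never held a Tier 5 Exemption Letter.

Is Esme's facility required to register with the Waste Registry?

Yes — Esme's facility must register with the Waste Registry.

Exception (a) requires that the compliance score is at least 65 points; but the compliance score is 62 points, short of 65 points, so (a) is unavailable.
Exception (b) does not apply: there is no Tier D Approval in force.
Exception (c) fails — there is no Annual Exemption Letter in force.
Exception (d): the wastewater is Schedule-A-only; the facility's floor area is 1,650 m², less than the 1,700 m² limit — every condition holds. Turning to paragraph (g): (g) operates against (d): discharge temperature exceeds 35 °C. So (d) is unavailable.
Exception (e)'s conditions are all satisfied: the facility operates on a batch process; the facility's operating hours per week are 48, less than the 58 limit. However, paragraphs (h)–(l) must be considered: (h) applies — the baseline figure is 199, meeting the 196 threshold. (i) is engaged (a current Class 4 Certificate is held), but is set aside by (j): (j) is engaged — the facility is within 200 m of a designated waterway. (k), which would lift (j), does not operate here — the qualifying period is 25 days, not under 20 days. Exception (e) does not apply.
No exception displaces § 47.4.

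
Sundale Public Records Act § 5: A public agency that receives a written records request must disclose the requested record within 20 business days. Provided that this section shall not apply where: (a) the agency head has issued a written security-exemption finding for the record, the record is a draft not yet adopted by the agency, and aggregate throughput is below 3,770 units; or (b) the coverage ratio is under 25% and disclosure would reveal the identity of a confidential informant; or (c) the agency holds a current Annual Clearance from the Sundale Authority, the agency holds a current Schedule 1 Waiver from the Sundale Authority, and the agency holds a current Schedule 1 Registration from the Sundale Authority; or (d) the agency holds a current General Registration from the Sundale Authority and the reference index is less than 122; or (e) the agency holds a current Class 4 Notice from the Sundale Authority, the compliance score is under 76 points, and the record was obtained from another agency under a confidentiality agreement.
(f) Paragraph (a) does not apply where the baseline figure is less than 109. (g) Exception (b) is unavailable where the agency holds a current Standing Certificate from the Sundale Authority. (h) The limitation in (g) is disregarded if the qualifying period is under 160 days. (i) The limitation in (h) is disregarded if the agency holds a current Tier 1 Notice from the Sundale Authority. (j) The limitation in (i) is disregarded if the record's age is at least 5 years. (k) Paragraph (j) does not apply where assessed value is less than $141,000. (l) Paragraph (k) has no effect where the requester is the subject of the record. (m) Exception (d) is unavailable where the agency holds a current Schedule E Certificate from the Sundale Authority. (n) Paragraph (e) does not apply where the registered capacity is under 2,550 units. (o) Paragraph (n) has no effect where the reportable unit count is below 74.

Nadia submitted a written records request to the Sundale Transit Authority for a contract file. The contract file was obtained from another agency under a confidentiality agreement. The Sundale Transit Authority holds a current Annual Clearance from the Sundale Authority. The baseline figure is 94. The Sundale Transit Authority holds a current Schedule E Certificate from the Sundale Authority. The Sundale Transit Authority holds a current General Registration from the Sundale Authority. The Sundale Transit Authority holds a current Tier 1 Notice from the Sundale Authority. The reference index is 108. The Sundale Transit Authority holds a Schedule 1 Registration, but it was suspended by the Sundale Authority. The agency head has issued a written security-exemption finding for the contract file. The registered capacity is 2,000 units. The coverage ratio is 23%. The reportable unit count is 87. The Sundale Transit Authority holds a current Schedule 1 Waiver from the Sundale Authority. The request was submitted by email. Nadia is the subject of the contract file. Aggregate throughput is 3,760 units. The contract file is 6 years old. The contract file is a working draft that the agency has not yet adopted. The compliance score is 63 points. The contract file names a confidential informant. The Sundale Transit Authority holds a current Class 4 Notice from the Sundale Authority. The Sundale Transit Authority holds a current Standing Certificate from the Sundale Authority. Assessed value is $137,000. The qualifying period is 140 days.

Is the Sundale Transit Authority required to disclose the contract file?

No — exception (b) applies; the Sundale Transit Authority is not required to disclose the contract file.

All of (a)'s requirements are met (a written security-exemption finding has been issued; the contract file is an unadopted draft; aggregate throughput is 3,760 units, below the 3,770 units limit). But: (f) operates against (a): the baseline figure is 94, less than the 109 limit. So (a) is unavailable.
Exception (b)'s conditions are all satisfied: the coverage ratio is 23%, under the 25% limit; the contract file names a confidential informant. Considering the limiting provisions: (g) is engaged (a current Standing Certificate is held), but is displaced by (h): (h) applies — the qualifying period is 140 days, under the 160 days limit. (i) would limit (h) — a current Tier 1 Notice is held — but (j) sets (i) aside: (j) operates against (i): the record's age is 6 years, meeting the 5 years threshold. (k) is triggered (assessed value is $137,000, less than the $141,000 limit), but is overridden by (l): (l) operates against (k): Nadia is the subject of the contract file. Exception (b) stands.
Exception (c) fails — the Schedule 1 Registration is not current.
Exception (d) is satisfied on its face — a current General Registration is held; the reference index is 108, less than the 122 limit. But applying paragraph (m): (m) is engaged — a current Schedule E Certificate is held. So (d) is unavailable.
Exception (e) is satisfied on its face — a current Class 4 Notice is held; the compliance score is 63 points, under the 76 points limit; the contract file was obtained under a confidentiality agreement. However, paragraphs (n)–(o) must be considered: (n) operates against (e): the registered capacity is 2,000 units, under the 2,550 units limit. (o) is not engaged (the reportable unit count is 87, not below 74), so (n) stands. So (e) is unavailable.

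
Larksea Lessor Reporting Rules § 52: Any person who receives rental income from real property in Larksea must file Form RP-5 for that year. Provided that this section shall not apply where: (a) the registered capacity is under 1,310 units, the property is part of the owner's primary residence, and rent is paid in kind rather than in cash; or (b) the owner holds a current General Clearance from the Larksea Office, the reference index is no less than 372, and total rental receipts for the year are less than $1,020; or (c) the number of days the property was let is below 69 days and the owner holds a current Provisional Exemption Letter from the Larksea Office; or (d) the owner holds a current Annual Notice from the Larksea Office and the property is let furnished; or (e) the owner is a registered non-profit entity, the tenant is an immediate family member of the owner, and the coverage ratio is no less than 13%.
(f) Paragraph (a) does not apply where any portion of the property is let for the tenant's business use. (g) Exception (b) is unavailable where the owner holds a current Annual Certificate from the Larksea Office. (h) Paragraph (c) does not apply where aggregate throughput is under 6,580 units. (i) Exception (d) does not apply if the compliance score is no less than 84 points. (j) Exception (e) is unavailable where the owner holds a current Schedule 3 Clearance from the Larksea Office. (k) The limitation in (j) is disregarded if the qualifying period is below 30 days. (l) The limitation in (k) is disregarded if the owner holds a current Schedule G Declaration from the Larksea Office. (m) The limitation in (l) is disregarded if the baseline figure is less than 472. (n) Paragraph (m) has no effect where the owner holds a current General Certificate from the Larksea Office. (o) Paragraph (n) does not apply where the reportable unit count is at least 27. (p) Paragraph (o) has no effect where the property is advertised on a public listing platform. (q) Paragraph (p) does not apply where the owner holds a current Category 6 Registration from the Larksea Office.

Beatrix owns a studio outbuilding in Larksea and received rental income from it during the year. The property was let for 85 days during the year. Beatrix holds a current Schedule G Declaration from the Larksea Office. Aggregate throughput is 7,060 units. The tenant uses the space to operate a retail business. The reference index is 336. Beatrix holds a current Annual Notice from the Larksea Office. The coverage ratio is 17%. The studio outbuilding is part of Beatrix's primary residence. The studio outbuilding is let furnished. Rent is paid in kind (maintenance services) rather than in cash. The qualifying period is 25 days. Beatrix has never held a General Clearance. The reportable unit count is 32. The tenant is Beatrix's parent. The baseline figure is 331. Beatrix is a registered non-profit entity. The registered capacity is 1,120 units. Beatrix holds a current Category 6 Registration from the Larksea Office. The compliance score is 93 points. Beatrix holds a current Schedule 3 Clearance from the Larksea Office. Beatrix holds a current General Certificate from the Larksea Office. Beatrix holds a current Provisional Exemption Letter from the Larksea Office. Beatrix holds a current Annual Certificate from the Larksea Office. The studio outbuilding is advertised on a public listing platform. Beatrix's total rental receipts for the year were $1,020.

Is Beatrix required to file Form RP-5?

No — exception (e) applies; Beatrix is not required to file Form RP-5.

Exception (a): the registered capacity is 1,120 units, under the 1,310 units limit; the studio outbuilding is part of the primary residence; rent is paid in kind — every condition holds. But: (f) operates against (a): the space is let for business use. (a) is therefore removed.
Exception (b) does not apply: there is no General Clearance in force.
Exception (c) fails — the number of days the property was let is 85 days, not below 69 days.
Exception (d) is satisfied on its face — a current Annual Notice is held; the property is let furnished. But: (i) is engaged — the compliance score is 93 points, meeting the 84 points threshold. (d) is therefore removed.
Exception (e): Beatrix is a registered non-profit; the tenant is an immediate family member; the coverage ratio is 17%, meeting the 13% threshold — every condition holds. As to paragraphs (j)–(q): (j) is engaged (a current Schedule 3 Clearance is held), but is set aside by (k): (k) operates against (j): the qualifying period is 25 days, below the 30 days limit. (l) operates (a current Schedule G Declaration is held), but is itself disapplied by (m): (m) is engaged — the baseline figure is 331, less than the 472 limit. (n) would limit (m) — a current General Certificate is held — but (o) sets (n) aside: (o) operates against (n): the reportable unit count is 32, meeting the 27 threshold. (p) would limit (o) — the property is publicly advertised — but (q) sets (p) aside: (q) operates against (p): a current Category 6 Registration is held. So (e) applies.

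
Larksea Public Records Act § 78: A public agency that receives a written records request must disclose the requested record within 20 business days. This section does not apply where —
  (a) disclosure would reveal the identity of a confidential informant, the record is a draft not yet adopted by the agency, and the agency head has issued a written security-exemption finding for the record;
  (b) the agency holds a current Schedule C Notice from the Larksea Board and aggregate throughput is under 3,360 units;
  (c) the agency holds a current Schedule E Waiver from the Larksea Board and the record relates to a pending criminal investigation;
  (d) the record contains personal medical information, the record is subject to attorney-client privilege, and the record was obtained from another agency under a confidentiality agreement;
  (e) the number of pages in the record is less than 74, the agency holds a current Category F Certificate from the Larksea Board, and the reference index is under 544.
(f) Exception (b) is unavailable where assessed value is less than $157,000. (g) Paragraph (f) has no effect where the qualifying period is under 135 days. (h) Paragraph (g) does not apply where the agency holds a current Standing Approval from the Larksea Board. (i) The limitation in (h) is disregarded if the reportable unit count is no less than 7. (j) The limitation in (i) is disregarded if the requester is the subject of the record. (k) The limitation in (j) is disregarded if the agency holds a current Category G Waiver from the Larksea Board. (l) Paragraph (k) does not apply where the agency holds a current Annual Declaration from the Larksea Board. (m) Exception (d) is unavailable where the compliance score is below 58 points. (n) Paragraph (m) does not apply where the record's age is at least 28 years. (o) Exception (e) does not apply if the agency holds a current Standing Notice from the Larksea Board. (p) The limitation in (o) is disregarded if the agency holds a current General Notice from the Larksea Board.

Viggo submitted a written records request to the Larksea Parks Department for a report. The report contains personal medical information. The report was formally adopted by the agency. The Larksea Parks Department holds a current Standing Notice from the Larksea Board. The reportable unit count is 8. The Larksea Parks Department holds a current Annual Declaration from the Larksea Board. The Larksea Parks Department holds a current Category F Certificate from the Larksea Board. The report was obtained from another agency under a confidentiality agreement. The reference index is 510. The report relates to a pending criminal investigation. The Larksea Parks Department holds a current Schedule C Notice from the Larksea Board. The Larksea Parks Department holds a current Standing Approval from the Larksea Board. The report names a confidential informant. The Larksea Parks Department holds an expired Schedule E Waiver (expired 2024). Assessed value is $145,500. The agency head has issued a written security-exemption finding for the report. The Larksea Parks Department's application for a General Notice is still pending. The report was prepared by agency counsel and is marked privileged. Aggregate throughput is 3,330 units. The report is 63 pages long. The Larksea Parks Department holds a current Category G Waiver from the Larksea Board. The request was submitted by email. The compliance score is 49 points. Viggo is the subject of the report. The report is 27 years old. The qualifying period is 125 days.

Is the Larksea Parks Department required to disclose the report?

Yes — the Larksea Parks Department must disclose the report.

Exception (a) does not apply: the report has been formally adopted.
Exception (b)'s conditions are all satisfied: a current Schedule C Notice is held; aggregate throughput is 3,330 units, under the 3,360 units limit. Turning to paragraphs (f)–(l): (f) is engaged — assessed value is $145,500, less than the $157,000 limit. (g) is triggered (the qualifying period is 125 days, under the 135 days limit), but is set aside by (h): (h) operates against (g): a current Standing Approval is held. (i) would limit (h) — the reportable unit count is 8, meeting the 7 threshold — but (j) sets (i) aside: (j) applies — Viggo is the subject of the report. (k) operates (a current Category G Waiver is held), but is displaced by (l): (l) operates — a current Annual Declaration is held. So (b) is unavailable.
Exception (c) fails — no current Schedule E Waiver is held.
Exception (d): the report contains personal medical information; the report is privileged; the report was obtained under a confidentiality agreement — every condition holds. But applying paragraphs (m)–(n): (m) is engaged — the compliance score is 49 points, below the 58 points limit. (n), which would lift (m), is not triggered — the record's age is 27 years, short of 28 years. (d) is therefore removed.
Exception (e)'s conditions are all satisfied: the number of pages in the record is 63, less than the 74 limit; a current Category F Certificate is held; the reference index is 510, under the 544 limit. However, paragraphs (o)–(p) must be considered: (o) operates — a current Standing Notice is held. (p), which would lift (o), is not triggered — there is no General Notice in force. (e) is therefore removed.
Every exception is unavailable, so the rule governs.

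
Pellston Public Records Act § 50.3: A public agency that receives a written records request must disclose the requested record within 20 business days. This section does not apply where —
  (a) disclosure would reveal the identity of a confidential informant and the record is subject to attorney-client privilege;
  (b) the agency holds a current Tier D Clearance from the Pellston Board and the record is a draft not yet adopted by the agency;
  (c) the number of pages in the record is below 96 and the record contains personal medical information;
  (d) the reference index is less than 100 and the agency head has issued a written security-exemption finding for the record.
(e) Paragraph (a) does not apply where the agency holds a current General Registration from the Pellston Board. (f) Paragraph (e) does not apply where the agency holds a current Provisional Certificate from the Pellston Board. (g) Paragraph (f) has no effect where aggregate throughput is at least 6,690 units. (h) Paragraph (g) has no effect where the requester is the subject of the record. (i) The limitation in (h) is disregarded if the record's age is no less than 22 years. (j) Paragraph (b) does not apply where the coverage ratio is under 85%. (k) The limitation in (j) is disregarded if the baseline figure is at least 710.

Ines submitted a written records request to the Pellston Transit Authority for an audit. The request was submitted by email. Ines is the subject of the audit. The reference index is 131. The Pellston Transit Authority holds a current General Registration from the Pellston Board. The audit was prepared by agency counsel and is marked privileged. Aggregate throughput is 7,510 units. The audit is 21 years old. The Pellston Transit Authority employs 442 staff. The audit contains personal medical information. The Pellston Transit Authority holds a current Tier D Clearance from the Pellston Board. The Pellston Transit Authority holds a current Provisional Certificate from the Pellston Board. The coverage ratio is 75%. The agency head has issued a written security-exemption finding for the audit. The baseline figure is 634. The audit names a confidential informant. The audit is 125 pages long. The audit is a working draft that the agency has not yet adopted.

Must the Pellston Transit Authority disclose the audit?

No — exception (a) applies; the Pellston Transit Authority is not required to disclose the audit.

All of (a)'s requirements are met (the audit names a confidential informant; the audit is privileged). As to paragraphs (e)–(i): (e) would limit (a) — a current General Registration is held — but (f) sets (e) aside: (f) operates against (e): a current Provisional Certificate is held. (g) would limit (f) — aggregate throughput is 7,510 units, meeting the 6,690 units threshold — but (h) sets (g) aside: (h) is triggered — Ines is the subject of the audit. (i) does not operate here (the record's age is 21 years, short of 22 years), so (h) stands. (a) remains available.
Exception (b)'s conditions are all satisfied: a current Tier D Clearance is held; the audit is an unadopted draft. However, paragraphs (j)–(k) must be considered: (j) operates against (b): the coverage ratio is 75%, under the 85% limit. (k) is not triggered (the baseline figure is 634, short of 710), so (j) stands. (b) is therefore removed.
Exception (c) fails — the number of pages in the record is 125, not below 96.
Exception (d) does not apply: the reference index is 131, not less than 100.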